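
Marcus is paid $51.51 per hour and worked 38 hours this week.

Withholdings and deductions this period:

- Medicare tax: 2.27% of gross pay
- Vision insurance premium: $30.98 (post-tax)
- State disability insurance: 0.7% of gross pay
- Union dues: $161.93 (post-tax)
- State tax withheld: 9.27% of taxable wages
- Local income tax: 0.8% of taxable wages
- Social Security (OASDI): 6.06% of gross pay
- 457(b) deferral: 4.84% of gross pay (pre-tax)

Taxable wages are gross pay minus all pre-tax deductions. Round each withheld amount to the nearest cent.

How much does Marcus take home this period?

$1,305.41

Gross pay: 38 × $51.51 = $1,957.38
457(b) deferral: $1,957.38 × 0.0484 = $94.74
Taxable wages = $1,957.38 − $94.74 = $1,862.64
Local income tax: $1,862.64 × 0.008 = $14.90
State tax withheld: $1,862.64 × 0.0927 = $172.67
Social Security (OASDI): $1,957.38 × 0.0606 = $118.62
State disability insurance: $1,957.38 × 0.007 = $13.70
Medicare tax: $1,957.38 × 0.0227 = $44.43
Vision insurance premium: $30.98
Union dues: $161.93
Total deductions = $94.74 + $14.90 + $172.67 + $118.62 + $13.70 + $44.43 + $30.98 + $161.93 = $651.97
Net pay = $1,957.38 − $651.97 = $1,305.41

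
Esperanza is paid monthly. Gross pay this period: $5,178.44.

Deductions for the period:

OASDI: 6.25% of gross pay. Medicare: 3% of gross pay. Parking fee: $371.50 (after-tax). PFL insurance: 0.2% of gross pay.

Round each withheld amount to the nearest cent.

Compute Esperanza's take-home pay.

$4,317.58

PFL insurance: $5,178.44 × 0.002 = $10.36
OASDI: $5,178.44 × 0.0625 = $323.65
Medicare: $5,178.44 × 0.03 = $155.35
Parking fee: $371.50
Total deductions = $10.36 + $323.65 + $155.35 + $371.50 = $860.86
Net pay = $5,178.44 − $860.86 = $4,317.58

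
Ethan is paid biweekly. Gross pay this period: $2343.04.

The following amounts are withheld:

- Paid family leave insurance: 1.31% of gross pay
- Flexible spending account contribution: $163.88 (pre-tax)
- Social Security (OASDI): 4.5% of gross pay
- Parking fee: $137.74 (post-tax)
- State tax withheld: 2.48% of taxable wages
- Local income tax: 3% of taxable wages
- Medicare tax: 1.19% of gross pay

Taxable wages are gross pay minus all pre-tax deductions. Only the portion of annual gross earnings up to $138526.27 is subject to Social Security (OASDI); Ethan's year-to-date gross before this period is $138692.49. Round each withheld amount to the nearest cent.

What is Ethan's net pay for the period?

$1863.44

Flexible spending account contribution: $163.88
Taxable wages = $2343.04 − $163.88 = $2179.16
State tax withheld: $2179.16 × 0.0248 = $54.04
Local income tax: $2179.16 × 0.03 = $65.37
Paid family leave insurance: $2343.04 × 0.0131 = $30.69
Social Security (OASDI): annual cap $138526.27 already reached (YTD $138692.49), so $0.00
Medicare tax: $2343.04 × 0.0119 = $27.88
Parking fee: $137.74
Total deductions = $163.88 + $54.04 + $65.37 + $30.69 + $0.00 + $27.88 + $137.74 = $479.60
Net pay = $2343.04 − $479.60 = $1863.44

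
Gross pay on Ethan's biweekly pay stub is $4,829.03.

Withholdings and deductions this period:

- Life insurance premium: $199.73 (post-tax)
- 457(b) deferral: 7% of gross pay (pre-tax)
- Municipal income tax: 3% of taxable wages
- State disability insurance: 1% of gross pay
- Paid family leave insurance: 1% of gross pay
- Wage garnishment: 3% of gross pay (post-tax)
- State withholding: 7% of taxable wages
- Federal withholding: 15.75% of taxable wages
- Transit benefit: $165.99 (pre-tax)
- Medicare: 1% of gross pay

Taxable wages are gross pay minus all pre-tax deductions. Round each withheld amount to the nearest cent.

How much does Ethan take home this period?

457(b) deferral: $4,829.03 × 0.07 = $338.03
Transit benefit: $165.99
Pre-tax total = $338.03 + $165.99 = $504.02
Taxable wages = $4,829.03 − $504.02 = $4,325.01
Municipal income tax: $4,325.01 × 0.03 = $129.75
State withholding: $4,325.01 × 0.07 = $302.75
Federal withholding: $4,325.01 × 0.1575 = $681.19
State disability insurance: $4,829.03 × 0.01 = $48.29
Medicare: $4,829.03 × 0.01 = $48.29
Paid family leave insurance: $4,829.03 × 0.01 = $48.29
Wage garnishment: $4,829.03 × 0.03 = $144.87
Life insurance premium: $199.73
Total deductions = $338.03 + $165.99 + $129.75 + $302.75 + $681.19 + $48.29 + $48.29 + $48.29 + $144.87 + $199.73 = $2,107.18
Net pay = $4,829.03 − $2,107.18 = $2,721.85

$2,721.85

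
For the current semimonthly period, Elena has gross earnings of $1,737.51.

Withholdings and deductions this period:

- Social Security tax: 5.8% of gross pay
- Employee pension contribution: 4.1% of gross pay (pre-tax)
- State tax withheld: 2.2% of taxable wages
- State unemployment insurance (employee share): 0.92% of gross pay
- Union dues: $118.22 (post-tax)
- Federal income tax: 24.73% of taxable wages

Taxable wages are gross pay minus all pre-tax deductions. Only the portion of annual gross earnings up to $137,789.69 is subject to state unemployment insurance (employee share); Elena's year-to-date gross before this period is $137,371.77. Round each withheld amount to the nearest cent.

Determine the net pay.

$994.70

Employee pension contribution: $1,737.51 × 0.041 = $71.24
Taxable wages = $1,737.51 − $71.24 = $1,666.27
Federal income tax: $1,666.27 × 0.2473 = $412.07
State tax withheld: $1,666.27 × 0.022 = $36.66
Social Security tax: $1,737.51 × 0.058 = $100.78
State unemployment insurance (employee share): only $137,789.69 − $137,371.77 = $417.92 of this check is subject → $417.92 × 0.0092 = $3.84
Union dues: $118.22
Total deductions = $71.24 + $412.07 + $36.66 + $100.78 + $3.84 + $118.22 = $742.81
Net pay = $1,737.51 − $742.81 = $994.70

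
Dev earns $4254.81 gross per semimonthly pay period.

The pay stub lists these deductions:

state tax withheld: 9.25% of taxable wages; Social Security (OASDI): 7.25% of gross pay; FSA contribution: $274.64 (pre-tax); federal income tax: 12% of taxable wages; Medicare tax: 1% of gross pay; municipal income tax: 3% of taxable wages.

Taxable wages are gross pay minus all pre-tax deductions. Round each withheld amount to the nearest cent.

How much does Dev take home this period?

$2663.95

FSA contribution: $274.64
Taxable wages = $4254.81 − $274.64 = $3980.17
State tax withheld: $3980.17 × 0.0925 = $368.17
Municipal income tax: $3980.17 × 0.03 = $119.41
Federal income tax: $3980.17 × 0.12 = $477.62
Social Security (OASDI): $4254.81 × 0.0725 = $308.47
Medicare tax: $4254.81 × 0.01 = $42.55
Total deductions = $274.64 + $368.17 + $119.41 + $477.62 + $308.47 + $42.55 = $1590.86
Net pay = $4254.81 − $1590.86 = $2663.95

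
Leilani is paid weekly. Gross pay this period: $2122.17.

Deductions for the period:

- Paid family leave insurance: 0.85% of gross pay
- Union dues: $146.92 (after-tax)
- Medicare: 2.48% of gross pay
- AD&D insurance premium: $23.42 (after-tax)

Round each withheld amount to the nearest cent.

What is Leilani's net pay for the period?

Medicare: $2122.17 × 0.0248 = $52.63
Paid family leave insurance: $2122.17 × 0.0085 = $18.04
Union dues: $146.92
AD&D insurance premium: $23.42
Total deductions = $52.63 + $18.04 + $146.92 + $23.42 = $241.01
Net pay = $2122.17 − $241.01 = $1881.16

$1881.16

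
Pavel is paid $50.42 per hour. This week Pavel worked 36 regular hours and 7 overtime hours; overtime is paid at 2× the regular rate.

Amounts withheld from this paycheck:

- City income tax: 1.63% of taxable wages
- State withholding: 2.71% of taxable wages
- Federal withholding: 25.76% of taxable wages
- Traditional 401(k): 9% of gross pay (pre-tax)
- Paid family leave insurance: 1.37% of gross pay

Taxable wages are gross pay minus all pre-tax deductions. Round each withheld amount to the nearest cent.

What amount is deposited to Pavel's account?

Regular pay: 36 × $50.42 = $1,815.12
Overtime pay: 7 × $50.42 × 2 = $705.88
Gross pay = $1,815.12 + $705.88 = $2,521.00
Traditional 401(k): $2,521.00 × 0.09 = $226.89
Taxable wages = $2,521.00 − $226.89 = $2,294.11
State withholding: $2,294.11 × 0.0271 = $62.17
Federal withholding: $2,294.11 × 0.2576 = $590.96
City income tax: $2,294.11 × 0.0163 = $37.39
Paid family leave insurance: $2,521.00 × 0.0137 = $34.54
Total deductions = $226.89 + $62.17 + $590.96 + $37.39 + $34.54 = $951.95
Net pay = $2,521.00 − $951.95 = $1,569.05

$1,569.05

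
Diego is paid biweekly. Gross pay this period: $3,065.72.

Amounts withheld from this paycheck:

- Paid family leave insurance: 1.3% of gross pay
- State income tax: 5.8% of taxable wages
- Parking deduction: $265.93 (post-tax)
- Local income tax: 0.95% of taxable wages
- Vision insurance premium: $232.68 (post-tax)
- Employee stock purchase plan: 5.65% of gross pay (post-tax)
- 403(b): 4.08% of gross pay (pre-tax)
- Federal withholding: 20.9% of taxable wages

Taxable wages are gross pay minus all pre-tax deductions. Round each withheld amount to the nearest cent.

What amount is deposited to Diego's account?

$1,415.88

403(b): $3,065.72 × 0.0408 = $125.08
Taxable wages = $3,065.72 − $125.08 = $2,940.64
Local income tax: $2,940.64 × 0.0095 = $27.94
State income tax: $2,940.64 × 0.058 = $170.56
Federal withholding: $2,940.64 × 0.209 = $614.59
Paid family leave insurance: $3,065.72 × 0.013 = $39.85
Vision insurance premium: $232.68
Parking deduction: $265.93
Employee stock purchase plan: $3,065.72 × 0.0565 = $173.21
Total deductions = $125.08 + $27.94 + $170.56 + $614.59 + $39.85 + $232.68 + $265.93 + $173.21 = $1,649.84
Net pay = $3,065.72 − $1,649.84 = $1,415.88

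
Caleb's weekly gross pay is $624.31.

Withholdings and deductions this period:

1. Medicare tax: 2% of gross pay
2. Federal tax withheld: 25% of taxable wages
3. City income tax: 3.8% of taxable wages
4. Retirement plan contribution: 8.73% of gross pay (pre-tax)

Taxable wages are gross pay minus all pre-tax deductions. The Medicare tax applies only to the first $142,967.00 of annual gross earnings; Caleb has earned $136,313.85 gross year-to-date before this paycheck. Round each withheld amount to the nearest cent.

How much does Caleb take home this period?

Retirement plan contribution: $624.31 × 0.0873 = $54.50
Taxable wages = $624.31 − $54.50 = $569.81
City income tax: $569.81 × 0.038 = $21.65
Federal tax withheld: $569.81 × 0.25 = $142.45
Medicare tax: cap not yet reached, full $624.31 is subject → $624.31 × 0.02 = $12.49
Total deductions = $54.50 + $21.65 + $142.45 + $12.49 = $231.09
Net pay = $624.31 − $231.09 = $393.22

$393.22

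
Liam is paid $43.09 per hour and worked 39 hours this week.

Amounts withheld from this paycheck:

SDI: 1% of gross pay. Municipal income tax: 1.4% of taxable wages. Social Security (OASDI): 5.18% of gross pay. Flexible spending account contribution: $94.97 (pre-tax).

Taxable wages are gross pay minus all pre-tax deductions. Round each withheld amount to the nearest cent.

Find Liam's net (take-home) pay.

Gross pay: 39 × $43.09 = $1680.51
Flexible spending account contribution: $94.97
Taxable wages = $1680.51 − $94.97 = $1585.54
Municipal income tax: $1585.54 × 0.014 = $22.20
Social Security (OASDI): $1680.51 × 0.0518 = $87.05
SDI: $1680.51 × 0.01 = $16.81
Total deductions = $94.97 + $22.20 + $87.05 + $16.81 = $221.03
Net pay = $1680.51 − $221.03 = $1459.48

$1459.48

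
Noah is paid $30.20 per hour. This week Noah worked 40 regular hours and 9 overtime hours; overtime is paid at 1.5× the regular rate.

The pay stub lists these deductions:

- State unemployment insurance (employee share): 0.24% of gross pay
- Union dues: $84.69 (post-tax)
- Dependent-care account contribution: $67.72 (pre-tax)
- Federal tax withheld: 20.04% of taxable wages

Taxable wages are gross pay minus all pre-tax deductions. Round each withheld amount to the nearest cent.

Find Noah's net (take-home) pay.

Regular pay: 40 × $30.20 = $1,208.00
Overtime pay: 9 × $30.20 × 1.5 = $407.70
Gross pay = $1,208.00 + $407.70 = $1,615.70
Dependent-care account contribution: $67.72
Taxable wages = $1,615.70 − $67.72 = $1,547.98
Federal tax withheld: $1,547.98 × 0.2004 = $310.22
State unemployment insurance (employee share): $1,615.70 × 0.0024 = $3.88
Union dues: $84.69
Total deductions = $67.72 + $310.22 + $3.88 + $84.69 = $466.51
Net pay = $1,615.70 − $466.51 = $1,149.19

$1,149.19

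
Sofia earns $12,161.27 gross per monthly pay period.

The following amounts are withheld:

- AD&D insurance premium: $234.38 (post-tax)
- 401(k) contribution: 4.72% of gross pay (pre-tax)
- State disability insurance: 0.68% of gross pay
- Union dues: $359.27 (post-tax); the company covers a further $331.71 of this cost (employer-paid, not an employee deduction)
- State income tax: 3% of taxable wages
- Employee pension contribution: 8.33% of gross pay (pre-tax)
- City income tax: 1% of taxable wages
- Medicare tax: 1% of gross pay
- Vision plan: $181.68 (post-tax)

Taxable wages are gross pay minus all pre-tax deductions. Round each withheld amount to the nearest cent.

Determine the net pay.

401(k) contribution: $12,161.27 × 0.0472 = $574.01
Employee pension contribution: $12,161.27 × 0.0833 = $1,013.03
Pre-tax total = $574.01 + $1,013.03 = $1,587.04
Taxable wages = $12,161.27 − $1,587.04 = $10,574.23
City income tax: $10,574.23 × 0.01 = $105.74
State income tax: $10,574.23 × 0.03 = $317.23
State disability insurance: $12,161.27 × 0.0068 = $82.70
Medicare tax: $12,161.27 × 0.01 = $121.61
Vision plan: $181.68
Union dues: $359.27
AD&D insurance premium: $234.38
(Employer's $331.71 toward union dues is not withheld from the employee.)
Total deductions = $574.01 + $1,013.03 + $105.74 + $317.23 + $82.70 + $121.61 + $181.68 + $359.27 + $234.38 = $2,989.65
Net pay = $12,161.27 − $2,989.65 = $9,171.62

$9,171.62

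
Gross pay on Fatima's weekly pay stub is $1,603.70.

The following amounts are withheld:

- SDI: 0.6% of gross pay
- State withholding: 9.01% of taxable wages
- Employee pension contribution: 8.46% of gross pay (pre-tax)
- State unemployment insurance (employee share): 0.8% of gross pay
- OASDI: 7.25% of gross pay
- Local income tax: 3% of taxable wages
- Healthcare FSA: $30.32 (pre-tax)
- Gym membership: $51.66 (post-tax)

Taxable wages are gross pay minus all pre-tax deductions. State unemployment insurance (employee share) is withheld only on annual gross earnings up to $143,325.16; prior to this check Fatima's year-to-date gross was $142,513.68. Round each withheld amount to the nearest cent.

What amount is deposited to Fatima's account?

$1,081.00

Employee pension contribution: $1,603.70 × 0.0846 = $135.67
Healthcare FSA: $30.32
Pre-tax total = $135.67 + $30.32 = $165.99
Taxable wages = $1,603.70 − $165.99 = $1,437.71
Local income tax: $1,437.71 × 0.03 = $43.13
State withholding: $1,437.71 × 0.0901 = $129.54
State unemployment insurance (employee share): only $143,325.16 − $142,513.68 = $811.48 of this check is subject → $811.48 × 0.008 = $6.49
OASDI: $1,603.70 × 0.0725 = $116.27
SDI: $1,603.70 × 0.006 = $9.62
Gym membership: $51.66
Total deductions = $135.67 + $30.32 + $43.13 + $129.54 + $6.49 + $116.27 + $9.62 + $51.66 = $522.70
Net pay = $1,603.70 − $522.70 = $1,081.00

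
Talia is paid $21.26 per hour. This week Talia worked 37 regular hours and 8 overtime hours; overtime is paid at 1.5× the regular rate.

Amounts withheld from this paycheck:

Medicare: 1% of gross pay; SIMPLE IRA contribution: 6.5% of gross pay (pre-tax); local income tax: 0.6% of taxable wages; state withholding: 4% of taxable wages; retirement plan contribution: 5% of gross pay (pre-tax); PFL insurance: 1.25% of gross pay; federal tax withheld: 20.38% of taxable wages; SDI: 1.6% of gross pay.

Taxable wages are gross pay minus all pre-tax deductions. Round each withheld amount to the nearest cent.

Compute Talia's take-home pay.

$651.53

Regular pay: 37 × $21.26 = $786.62
Overtime pay: 8 × $21.26 × 1.5 = $255.12
Gross pay = $786.62 + $255.12 = $1,041.74
Retirement plan contribution: $1,041.74 × 0.05 = $52.09
SIMPLE IRA contribution: $1,041.74 × 0.065 = $67.71
Pre-tax total = $52.09 + $67.71 = $119.80
Taxable wages = $1,041.74 − $119.80 = $921.94
Local income tax: $921.94 × 0.006 = $5.53
Federal tax withheld: $921.94 × 0.2038 = $187.89
State withholding: $921.94 × 0.04 = $36.88
PFL insurance: $1,041.74 × 0.0125 = $13.02
Medicare: $1,041.74 × 0.01 = $10.42
SDI: $1,041.74 × 0.016 = $16.67
Total deductions = $52.09 + $67.71 + $5.53 + $187.89 + $36.88 + $13.02 + $10.42 + $16.67 = $390.21
Net pay = $1,041.74 − $390.21 = $651.53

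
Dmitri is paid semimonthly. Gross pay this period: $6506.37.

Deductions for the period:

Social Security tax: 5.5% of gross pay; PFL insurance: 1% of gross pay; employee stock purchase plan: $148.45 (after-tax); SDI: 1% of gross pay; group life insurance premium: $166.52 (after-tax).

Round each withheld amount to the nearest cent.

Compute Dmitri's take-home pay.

$5703.43

PFL insurance: $6506.37 × 0.01 = $65.06
Social Security tax: $6506.37 × 0.055 = $357.85
SDI: $6506.37 × 0.01 = $65.06
Employee stock purchase plan: $148.45
Group life insurance premium: $166.52
Total deductions = $65.06 + $357.85 + $65.06 + $148.45 + $166.52 = $802.94
Net pay = $6506.37 − $802.94 = $5703.43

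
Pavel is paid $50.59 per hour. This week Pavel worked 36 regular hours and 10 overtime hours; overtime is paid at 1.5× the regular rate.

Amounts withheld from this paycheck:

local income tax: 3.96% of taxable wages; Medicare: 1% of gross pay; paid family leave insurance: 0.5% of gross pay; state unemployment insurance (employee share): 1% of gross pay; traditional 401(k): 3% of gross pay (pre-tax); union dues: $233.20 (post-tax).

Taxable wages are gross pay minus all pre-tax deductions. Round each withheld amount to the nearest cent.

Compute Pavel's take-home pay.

Regular pay: 36 × $50.59 = $1821.24
Overtime pay: 10 × $50.59 × 1.5 = $758.85
Gross pay = $1821.24 + $758.85 = $2580.09
Traditional 401(k): $2580.09 × 0.03 = $77.40
Taxable wages = $2580.09 − $77.40 = $2502.69
Local income tax: $2502.69 × 0.0396 = $99.11
State unemployment insurance (employee share): $2580.09 × 0.01 = $25.80
Paid family leave insurance: $2580.09 × 0.005 = $12.90
Medicare: $2580.09 × 0.01 = $25.80
Union dues: $233.20
Total deductions = $77.40 + $99.11 + $25.80 + $12.90 + $25.80 + $233.20 = $474.21
Net pay = $2580.09 − $474.21 = $2105.88

$2105.88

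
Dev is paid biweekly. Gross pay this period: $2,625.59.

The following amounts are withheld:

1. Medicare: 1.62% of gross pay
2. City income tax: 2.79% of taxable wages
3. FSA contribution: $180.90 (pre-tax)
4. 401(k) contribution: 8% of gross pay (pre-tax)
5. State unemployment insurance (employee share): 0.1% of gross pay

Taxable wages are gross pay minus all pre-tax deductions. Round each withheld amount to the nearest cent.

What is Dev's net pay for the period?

$2,127.13

401(k) contribution: $2,625.59 × 0.08 = $210.05
FSA contribution: $180.90
Pre-tax total = $210.05 + $180.90 = $390.95
Taxable wages = $2,625.59 − $390.95 = $2,234.64
City income tax: $2,234.64 × 0.0279 = $62.35
State unemployment insurance (employee share): $2,625.59 × 0.001 = $2.63
Medicare: $2,625.59 × 0.0162 = $42.53
Total deductions = $210.05 + $180.90 + $62.35 + $2.63 + $42.53 = $498.46
Net pay = $2,625.59 − $498.46 = $2,127.13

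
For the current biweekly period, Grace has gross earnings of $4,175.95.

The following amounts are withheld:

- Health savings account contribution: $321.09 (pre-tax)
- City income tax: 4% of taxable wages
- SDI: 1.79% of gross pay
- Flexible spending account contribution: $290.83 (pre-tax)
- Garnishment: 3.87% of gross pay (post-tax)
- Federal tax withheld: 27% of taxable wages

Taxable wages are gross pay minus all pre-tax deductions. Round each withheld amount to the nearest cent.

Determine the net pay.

Flexible spending account contribution: $290.83
Health savings account contribution: $321.09
Pre-tax total = $290.83 + $321.09 = $611.92
Taxable wages = $4,175.95 − $611.92 = $3,564.03
City income tax: $3,564.03 × 0.04 = $142.56
Federal tax withheld: $3,564.03 × 0.27 = $962.29
SDI: $4,175.95 × 0.0179 = $74.75
Garnishment: $4,175.95 × 0.0387 = $161.61
Total deductions = $290.83 + $321.09 + $142.56 + $962.29 + $74.75 + $161.61 = $1,953.13
Net pay = $4,175.95 − $1,953.13 = $2,222.82

$2,222.82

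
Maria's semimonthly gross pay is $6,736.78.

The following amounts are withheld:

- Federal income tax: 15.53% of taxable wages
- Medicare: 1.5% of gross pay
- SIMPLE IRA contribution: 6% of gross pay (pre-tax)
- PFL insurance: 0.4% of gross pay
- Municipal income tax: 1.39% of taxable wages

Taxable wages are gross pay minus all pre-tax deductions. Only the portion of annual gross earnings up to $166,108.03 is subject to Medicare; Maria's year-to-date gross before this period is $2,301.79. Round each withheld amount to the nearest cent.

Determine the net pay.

$5,133.10

SIMPLE IRA contribution: $6,736.78 × 0.06 = $404.21
Taxable wages = $6,736.78 − $404.21 = $6,332.57
Municipal income tax: $6,332.57 × 0.0139 = $88.02
Federal income tax: $6,332.57 × 0.1553 = $983.45
Medicare: cap not yet reached, full $6,736.78 is subject → $6,736.78 × 0.015 = $101.05
PFL insurance: $6,736.78 × 0.004 = $26.95
Total deductions = $404.21 + $88.02 + $983.45 + $101.05 + $26.95 = $1,603.68
Net pay = $6,736.78 − $1,603.68 = $5,133.10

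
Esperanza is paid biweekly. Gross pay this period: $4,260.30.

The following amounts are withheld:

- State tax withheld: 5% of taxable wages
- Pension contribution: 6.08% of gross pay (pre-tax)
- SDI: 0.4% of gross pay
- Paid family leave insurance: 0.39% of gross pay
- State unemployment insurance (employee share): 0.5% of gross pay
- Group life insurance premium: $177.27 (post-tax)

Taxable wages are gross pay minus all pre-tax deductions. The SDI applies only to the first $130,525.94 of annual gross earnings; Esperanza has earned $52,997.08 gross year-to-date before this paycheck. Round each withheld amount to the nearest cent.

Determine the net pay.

Pension contribution: $4,260.30 × 0.0608 = $259.03
Taxable wages = $4,260.30 − $259.03 = $4,001.27
State tax withheld: $4,001.27 × 0.05 = $200.06
State unemployment insurance (employee share): $4,260.30 × 0.005 = $21.30
SDI: cap not yet reached, full $4,260.30 is subject → $4,260.30 × 0.004 = $17.04
Paid family leave insurance: $4,260.30 × 0.0039 = $16.62
Group life insurance premium: $177.27
Total deductions = $259.03 + $200.06 + $21.30 + $17.04 + $16.62 + $177.27 = $691.32
Net pay = $4,260.30 − $691.32 = $3,568.98

$3,568.98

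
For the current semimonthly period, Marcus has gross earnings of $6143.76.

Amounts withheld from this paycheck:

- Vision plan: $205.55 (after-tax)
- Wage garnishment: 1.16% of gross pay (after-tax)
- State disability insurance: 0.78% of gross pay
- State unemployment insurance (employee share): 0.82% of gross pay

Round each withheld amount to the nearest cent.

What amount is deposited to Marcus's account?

State disability insurance: $6143.76 × 0.0078 = $47.92
State unemployment insurance (employee share): $6143.76 × 0.0082 = $50.38
Wage garnishment: $6143.76 × 0.0116 = $71.27
Vision plan: $205.55
Total deductions = $47.92 + $50.38 + $71.27 + $205.55 = $375.12
Net pay = $6143.76 − $375.12 = $5768.64

$5768.64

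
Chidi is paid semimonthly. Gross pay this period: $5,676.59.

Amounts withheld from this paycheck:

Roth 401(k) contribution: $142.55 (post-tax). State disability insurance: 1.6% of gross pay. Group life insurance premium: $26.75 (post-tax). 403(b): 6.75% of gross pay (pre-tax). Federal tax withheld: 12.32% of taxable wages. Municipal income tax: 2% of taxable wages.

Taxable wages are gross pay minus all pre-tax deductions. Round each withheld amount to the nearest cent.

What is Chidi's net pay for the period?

403(b): $5,676.59 × 0.0675 = $383.17
Taxable wages = $5,676.59 − $383.17 = $5,293.42
Municipal income tax: $5,293.42 × 0.02 = $105.87
Federal tax withheld: $5,293.42 × 0.1232 = $652.15
State disability insurance: $5,676.59 × 0.016 = $90.83
Roth 401(k) contribution: $142.55
Group life insurance premium: $26.75
Total deductions = $383.17 + $105.87 + $652.15 + $90.83 + $142.55 + $26.75 = $1,401.32
Net pay = $5,676.59 − $1,401.32 = $4,275.27

$4,275.27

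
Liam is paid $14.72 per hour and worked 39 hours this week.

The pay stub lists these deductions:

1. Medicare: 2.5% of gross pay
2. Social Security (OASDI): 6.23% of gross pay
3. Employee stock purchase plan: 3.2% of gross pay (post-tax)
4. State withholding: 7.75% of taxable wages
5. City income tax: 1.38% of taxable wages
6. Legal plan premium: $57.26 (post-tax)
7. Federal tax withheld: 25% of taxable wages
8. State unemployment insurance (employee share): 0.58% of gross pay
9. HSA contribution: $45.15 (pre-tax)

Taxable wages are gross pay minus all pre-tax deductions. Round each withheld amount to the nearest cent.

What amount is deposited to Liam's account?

$219.33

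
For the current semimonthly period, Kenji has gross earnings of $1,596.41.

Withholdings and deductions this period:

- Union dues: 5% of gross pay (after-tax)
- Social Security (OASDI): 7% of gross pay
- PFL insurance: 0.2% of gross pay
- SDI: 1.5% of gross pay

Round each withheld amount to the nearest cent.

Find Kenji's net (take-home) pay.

SDI: $1,596.41 × 0.015 = $23.95
Social Security (OASDI): $1,596.41 × 0.07 = $111.75
PFL insurance: $1,596.41 × 0.002 = $3.19
Union dues: $1,596.41 × 0.05 = $79.82
Total deductions = $23.95 + $111.75 + $3.19 + $79.82 = $218.71
Net pay = $1,596.41 − $218.71 = $1,377.70

$1,377.70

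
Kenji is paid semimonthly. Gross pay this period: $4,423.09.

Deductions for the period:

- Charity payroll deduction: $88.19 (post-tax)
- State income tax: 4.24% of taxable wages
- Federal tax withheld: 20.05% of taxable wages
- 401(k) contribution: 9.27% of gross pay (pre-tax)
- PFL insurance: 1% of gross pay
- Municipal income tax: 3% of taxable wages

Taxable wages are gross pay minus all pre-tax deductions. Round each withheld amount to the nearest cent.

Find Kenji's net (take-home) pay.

401(k) contribution: $4,423.09 × 0.0927 = $410.02
Taxable wages = $4,423.09 − $410.02 = $4,013.07
State income tax: $4,013.07 × 0.0424 = $170.15
Municipal income tax: $4,013.07 × 0.03 = $120.39
Federal tax withheld: $4,013.07 × 0.2005 = $804.62
PFL insurance: $4,423.09 × 0.01 = $44.23
Charity payroll deduction: $88.19
Total deductions = $410.02 + $170.15 + $120.39 + $804.62 + $44.23 + $88.19 = $1,637.60
Net pay = $4,423.09 − $1,637.60 = $2,785.49

$2,785.49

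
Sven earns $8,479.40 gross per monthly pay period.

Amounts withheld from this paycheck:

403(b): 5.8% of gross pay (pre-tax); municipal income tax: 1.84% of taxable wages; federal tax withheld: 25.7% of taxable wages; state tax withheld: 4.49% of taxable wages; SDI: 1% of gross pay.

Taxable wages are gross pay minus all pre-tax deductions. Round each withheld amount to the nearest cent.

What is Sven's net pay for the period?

403(b): $8,479.40 × 0.058 = $491.81
Taxable wages = $8,479.40 − $491.81 = $7,987.59
State tax withheld: $7,987.59 × 0.0449 = $358.64
Municipal income tax: $7,987.59 × 0.0184 = $146.97
Federal tax withheld: $7,987.59 × 0.257 = $2,052.81
SDI: $8,479.40 × 0.01 = $84.79
Total deductions = $491.81 + $358.64 + $146.97 + $2,052.81 + $84.79 = $3,135.02
Net pay = $8,479.40 − $3,135.02 = $5,344.38

$5,344.38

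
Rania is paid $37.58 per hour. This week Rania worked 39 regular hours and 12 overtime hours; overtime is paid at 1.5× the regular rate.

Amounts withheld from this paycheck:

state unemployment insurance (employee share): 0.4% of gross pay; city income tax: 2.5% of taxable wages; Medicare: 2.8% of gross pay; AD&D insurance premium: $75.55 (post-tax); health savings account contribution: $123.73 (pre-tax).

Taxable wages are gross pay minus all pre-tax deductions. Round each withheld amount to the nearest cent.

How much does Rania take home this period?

Regular pay: 39 × $37.58 = $1,465.62
Overtime pay: 12 × $37.58 × 1.5 = $676.44
Gross pay = $1,465.62 + $676.44 = $2,142.06
Health savings account contribution: $123.73
Taxable wages = $2,142.06 − $123.73 = $2,018.33
City income tax: $2,018.33 × 0.025 = $50.46
State unemployment insurance (employee share): $2,142.06 × 0.004 = $8.57
Medicare: $2,142.06 × 0.028 = $59.98
AD&D insurance premium: $75.55
Total deductions = $123.73 + $50.46 + $8.57 + $59.98 + $75.55 = $318.29
Net pay = $2,142.06 − $318.29 = $1,823.77

$1,823.77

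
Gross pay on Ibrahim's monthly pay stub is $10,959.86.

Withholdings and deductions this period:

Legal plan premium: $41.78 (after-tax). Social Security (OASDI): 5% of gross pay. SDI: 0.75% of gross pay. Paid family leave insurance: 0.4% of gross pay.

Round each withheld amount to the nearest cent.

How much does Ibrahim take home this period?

$10,244.05

Social Security (OASDI): $10,959.86 × 0.05 = $547.99
SDI: $10,959.86 × 0.0075 = $82.20
Paid family leave insurance: $10,959.86 × 0.004 = $43.84
Legal plan premium: $41.78
Total deductions = $547.99 + $82.20 + $43.84 + $41.78 = $715.81
Net pay = $10,959.86 − $715.81 = $10,244.05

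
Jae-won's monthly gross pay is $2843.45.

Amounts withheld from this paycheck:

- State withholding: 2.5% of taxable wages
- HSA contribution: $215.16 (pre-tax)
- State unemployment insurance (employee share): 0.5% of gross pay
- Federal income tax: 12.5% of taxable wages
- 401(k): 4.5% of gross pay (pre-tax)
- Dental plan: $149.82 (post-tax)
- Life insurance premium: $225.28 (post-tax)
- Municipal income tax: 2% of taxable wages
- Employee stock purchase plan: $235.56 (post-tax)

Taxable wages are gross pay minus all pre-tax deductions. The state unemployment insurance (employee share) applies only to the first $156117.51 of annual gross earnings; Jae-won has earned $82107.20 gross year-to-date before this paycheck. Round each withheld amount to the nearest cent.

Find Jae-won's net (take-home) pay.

401(k): $2843.45 × 0.045 = $127.96
HSA contribution: $215.16
Pre-tax total = $127.96 + $215.16 = $343.12
Taxable wages = $2843.45 − $343.12 = $2500.33
Municipal income tax: $2500.33 × 0.02 = $50.01
Federal income tax: $2500.33 × 0.125 = $312.54
State withholding: $2500.33 × 0.025 = $62.51
State unemployment insurance (employee share): cap not yet reached, full $2843.45 is subject → $2843.45 × 0.005 = $14.22
Dental plan: $149.82
Life insurance premium: $225.28
Employee stock purchase plan: $235.56
Total deductions = $127.96 + $215.16 + $50.01 + $312.54 + $62.51 + $14.22 + $149.82 + $225.28 + $235.56 = $1393.06
Net pay = $2843.45 − $1393.06 = $1450.39

$1450.39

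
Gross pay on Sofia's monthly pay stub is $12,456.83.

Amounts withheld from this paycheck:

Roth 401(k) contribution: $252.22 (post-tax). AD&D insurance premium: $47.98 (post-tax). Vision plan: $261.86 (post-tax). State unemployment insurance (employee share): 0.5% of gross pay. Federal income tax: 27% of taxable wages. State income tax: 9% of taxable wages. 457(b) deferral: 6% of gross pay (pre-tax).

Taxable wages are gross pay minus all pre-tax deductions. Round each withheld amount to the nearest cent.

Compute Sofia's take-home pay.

$6,869.69

457(b) deferral: $12,456.83 × 0.06 = $747.41
Taxable wages = $12,456.83 − $747.41 = $11,709.42
State income tax: $11,709.42 × 0.09 = $1,053.85
Federal income tax: $11,709.42 × 0.27 = $3,161.54
State unemployment insurance (employee share): $12,456.83 × 0.005 = $62.28
Vision plan: $261.86
Roth 401(k) contribution: $252.22
AD&D insurance premium: $47.98
Total deductions = $747.41 + $1,053.85 + $3,161.54 + $62.28 + $261.86 + $252.22 + $47.98 = $5,587.14
Net pay = $12,456.83 − $5,587.14 = $6,869.69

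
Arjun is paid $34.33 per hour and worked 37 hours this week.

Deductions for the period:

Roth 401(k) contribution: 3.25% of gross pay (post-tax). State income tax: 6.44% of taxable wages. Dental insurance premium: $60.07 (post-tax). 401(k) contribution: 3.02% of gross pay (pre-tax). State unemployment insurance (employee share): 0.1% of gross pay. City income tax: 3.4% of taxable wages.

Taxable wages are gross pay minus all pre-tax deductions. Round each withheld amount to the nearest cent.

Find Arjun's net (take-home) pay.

Gross pay: 37 × $34.33 = $1270.21
401(k) contribution: $1270.21 × 0.0302 = $38.36
Taxable wages = $1270.21 − $38.36 = $1231.85
State income tax: $1231.85 × 0.0644 = $79.33
City income tax: $1231.85 × 0.034 = $41.88
State unemployment insurance (employee share): $1270.21 × 0.001 = $1.27
Roth 401(k) contribution: $1270.21 × 0.0325 = $41.28
Dental insurance premium: $60.07
Total deductions = $38.36 + $79.33 + $41.88 + $1.27 + $41.28 + $60.07 = $262.19
Net pay = $1270.21 − $262.19 = $1008.02

$1008.02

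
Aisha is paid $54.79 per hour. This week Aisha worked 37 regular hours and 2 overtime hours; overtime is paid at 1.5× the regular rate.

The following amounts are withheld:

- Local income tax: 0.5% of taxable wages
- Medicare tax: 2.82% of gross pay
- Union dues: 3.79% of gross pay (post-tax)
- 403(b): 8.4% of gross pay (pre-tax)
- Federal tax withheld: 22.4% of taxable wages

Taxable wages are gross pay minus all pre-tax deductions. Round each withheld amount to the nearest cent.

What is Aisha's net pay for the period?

Regular pay: 37 × $54.79 = $2,027.23
Overtime pay: 2 × $54.79 × 1.5 = $164.37
Gross pay = $2,027.23 + $164.37 = $2,191.60
403(b): $2,191.60 × 0.084 = $184.09
Taxable wages = $2,191.60 − $184.09 = $2,007.51
Federal tax withheld: $2,007.51 × 0.224 = $449.68
Local income tax: $2,007.51 × 0.005 = $10.04
Medicare tax: $2,191.60 × 0.0282 = $61.80
Union dues: $2,191.60 × 0.0379 = $83.06
Total deductions = $184.09 + $449.68 + $10.04 + $61.80 + $83.06 = $788.67
Net pay = $2,191.60 − $788.67 = $1,402.93

$1,402.93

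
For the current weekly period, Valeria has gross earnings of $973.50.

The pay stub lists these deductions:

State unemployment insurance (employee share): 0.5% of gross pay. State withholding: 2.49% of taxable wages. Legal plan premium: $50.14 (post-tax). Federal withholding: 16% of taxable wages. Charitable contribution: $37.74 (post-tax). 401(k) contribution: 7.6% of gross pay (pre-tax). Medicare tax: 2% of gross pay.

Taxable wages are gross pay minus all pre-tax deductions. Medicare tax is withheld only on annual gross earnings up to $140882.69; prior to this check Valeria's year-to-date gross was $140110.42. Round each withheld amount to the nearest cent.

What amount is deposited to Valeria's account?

401(k) contribution: $973.50 × 0.076 = $73.99
Taxable wages = $973.50 − $73.99 = $899.51
State withholding: $899.51 × 0.0249 = $22.40
Federal withholding: $899.51 × 0.16 = $143.92
State unemployment insurance (employee share): $973.50 × 0.005 = $4.87
Medicare tax: only $140882.69 − $140110.42 = $772.27 of this check is subject → $772.27 × 0.02 = $15.45
Legal plan premium: $50.14
Charitable contribution: $37.74
Total deductions = $73.99 + $22.40 + $143.92 + $4.87 + $15.45 + $50.14 + $37.74 = $348.51
Net pay = $973.50 − $348.51 = $624.99

$624.99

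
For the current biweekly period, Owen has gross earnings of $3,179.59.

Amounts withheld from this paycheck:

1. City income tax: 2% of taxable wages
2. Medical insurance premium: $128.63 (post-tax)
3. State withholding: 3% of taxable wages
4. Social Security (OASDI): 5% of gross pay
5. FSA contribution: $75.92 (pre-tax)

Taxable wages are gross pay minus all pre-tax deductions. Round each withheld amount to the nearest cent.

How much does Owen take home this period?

FSA contribution: $75.92
Taxable wages = $3,179.59 − $75.92 = $3,103.67
City income tax: $3,103.67 × 0.02 = $62.07
State withholding: $3,103.67 × 0.03 = $93.11
Social Security (OASDI): $3,179.59 × 0.05 = $158.98
Medical insurance premium: $128.63
Total deductions = $75.92 + $62.07 + $93.11 + $158.98 + $128.63 = $518.71
Net pay = $3,179.59 − $518.71 = $2,660.88

$2,660.88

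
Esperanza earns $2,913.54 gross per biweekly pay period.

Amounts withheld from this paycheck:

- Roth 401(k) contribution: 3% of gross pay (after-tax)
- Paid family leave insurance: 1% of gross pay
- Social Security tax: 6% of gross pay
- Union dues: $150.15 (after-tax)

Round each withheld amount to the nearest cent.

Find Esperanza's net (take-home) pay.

Social Security tax: $2,913.54 × 0.06 = $174.81
Paid family leave insurance: $2,913.54 × 0.01 = $29.14
Roth 401(k) contribution: $2,913.54 × 0.03 = $87.41
Union dues: $150.15
Total deductions = $174.81 + $29.14 + $87.41 + $150.15 = $441.51
Net pay = $2,913.54 − $441.51 = $2,472.03

$2,472.03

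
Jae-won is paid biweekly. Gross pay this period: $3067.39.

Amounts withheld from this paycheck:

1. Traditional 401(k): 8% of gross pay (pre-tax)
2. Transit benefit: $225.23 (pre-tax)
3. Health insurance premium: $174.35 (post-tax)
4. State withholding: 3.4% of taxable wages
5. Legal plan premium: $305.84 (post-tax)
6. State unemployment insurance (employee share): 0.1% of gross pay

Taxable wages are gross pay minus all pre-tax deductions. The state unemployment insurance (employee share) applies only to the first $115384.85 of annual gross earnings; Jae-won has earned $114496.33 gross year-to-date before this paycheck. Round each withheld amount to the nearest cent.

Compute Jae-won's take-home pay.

$2027.40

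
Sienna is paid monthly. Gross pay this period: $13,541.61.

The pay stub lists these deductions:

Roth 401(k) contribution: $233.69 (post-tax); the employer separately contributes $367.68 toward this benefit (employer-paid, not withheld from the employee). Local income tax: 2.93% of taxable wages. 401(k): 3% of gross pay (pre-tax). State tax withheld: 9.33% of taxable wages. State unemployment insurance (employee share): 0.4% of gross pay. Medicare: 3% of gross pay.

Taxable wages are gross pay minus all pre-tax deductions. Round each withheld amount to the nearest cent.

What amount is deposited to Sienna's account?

401(k): $13,541.61 × 0.03 = $406.25
Taxable wages = $13,541.61 − $406.25 = $13,135.36
Local income tax: $13,135.36 × 0.0293 = $384.87
State tax withheld: $13,135.36 × 0.0933 = $1,225.53
Medicare: $13,541.61 × 0.03 = $406.25
State unemployment insurance (employee share): $13,541.61 × 0.004 = $54.17
Roth 401(k) contribution: $233.69
(Employer's $367.68 toward Roth 401(k) contribution is not withheld from the employee.)
Total deductions = $406.25 + $384.87 + $1,225.53 + $406.25 + $54.17 + $233.69 = $2,710.76
Net pay = $13,541.61 − $2,710.76 = $10,830.85

$10,830.85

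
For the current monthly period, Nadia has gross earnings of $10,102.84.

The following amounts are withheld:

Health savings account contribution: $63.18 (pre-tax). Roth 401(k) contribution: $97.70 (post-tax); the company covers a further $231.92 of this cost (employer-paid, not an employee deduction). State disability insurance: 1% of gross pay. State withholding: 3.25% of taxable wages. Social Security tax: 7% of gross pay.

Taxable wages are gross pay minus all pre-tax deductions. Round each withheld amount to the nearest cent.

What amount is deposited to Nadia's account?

Health savings account contribution: $63.18
Taxable wages = $10,102.84 − $63.18 = $10,039.66
State withholding: $10,039.66 × 0.0325 = $326.29
Social Security tax: $10,102.84 × 0.07 = $707.20
State disability insurance: $10,102.84 × 0.01 = $101.03
Roth 401(k) contribution: $97.70
(Employer's $231.92 toward Roth 401(k) contribution is not withheld from the employee.)
Total deductions = $63.18 + $326.29 + $707.20 + $101.03 + $97.70 = $1,295.40
Net pay = $10,102.84 − $1,295.40 = $8,807.44

$8,807.44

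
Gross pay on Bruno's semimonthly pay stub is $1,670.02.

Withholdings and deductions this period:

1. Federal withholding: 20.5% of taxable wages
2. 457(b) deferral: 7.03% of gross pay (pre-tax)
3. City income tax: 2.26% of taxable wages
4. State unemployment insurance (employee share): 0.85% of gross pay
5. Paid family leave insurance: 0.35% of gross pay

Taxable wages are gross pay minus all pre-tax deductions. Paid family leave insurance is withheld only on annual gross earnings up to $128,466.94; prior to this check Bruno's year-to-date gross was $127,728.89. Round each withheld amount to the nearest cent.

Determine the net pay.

$1,182.46

457(b) deferral: $1,670.02 × 0.0703 = $117.40
Taxable wages = $1,670.02 − $117.40 = $1,552.62
Federal withholding: $1,552.62 × 0.205 = $318.29
City income tax: $1,552.62 × 0.0226 = $35.09
Paid family leave insurance: only $128,466.94 − $127,728.89 = $738.05 of this check is subject → $738.05 × 0.0035 = $2.58
State unemployment insurance (employee share): $1,670.02 × 0.0085 = $14.20
Total deductions = $117.40 + $318.29 + $35.09 + $2.58 + $14.20 = $487.56
Net pay = $1,670.02 − $487.56 = $1,182.46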